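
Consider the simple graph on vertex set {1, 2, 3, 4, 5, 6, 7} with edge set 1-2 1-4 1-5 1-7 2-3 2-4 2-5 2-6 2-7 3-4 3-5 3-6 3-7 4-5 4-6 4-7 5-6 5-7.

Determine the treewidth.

4

A width-4 tree decomposition is:
Bags: B1 = {2, 3, 4, 5, 7}  B2 = {1, 2, 4, 5, 7}  B3 = {2, 3, 4, 5, 6}
Tree: B1–B2, B1–B3
Each bag holds 5 vertices, so the decomposition has width 4, which upper-bounds the treewidth. On the other hand G contains the 5-clique {1, 2, 4, 5, 7}. A clique must lie in a single bag of any decomposition, so no decomposition can have width below 4. Combining the bounds, tw(G) = 4.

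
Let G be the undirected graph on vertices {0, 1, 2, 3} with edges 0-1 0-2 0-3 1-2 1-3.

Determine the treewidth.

2

A width-2 tree decomposition is:
Bags: B1 = {0, 1, 3}  B2 = {0, 1, 2}
Tree: B1–B2
The largest bag has 3 vertices, giving width 2; this decomposition certifies tw(G) ≤ 2. Conversely, {0, 1, 2} is a clique of size 3, and the vertices of any clique must share a bag in every tree decomposition; so some bag has ≥ 3 vertices and tw(G) ≥ 2. Therefore the treewidth is 2.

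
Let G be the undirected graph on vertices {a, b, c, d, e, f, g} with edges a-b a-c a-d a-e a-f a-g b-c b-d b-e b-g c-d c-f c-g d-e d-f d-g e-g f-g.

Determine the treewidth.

4

A width-4 tree decomposition is:
Bags: B1 = {a, b, c, d, g}  B2 = {a, c, d, f, g}  B3 = {a, b, d, e, g}
Tree: B1–B2, B1–B3
The largest bag has 5 vertices, giving width 4; this decomposition certifies tw(G) ≤ 4. On the other hand G contains the 5-clique {a, b, d, e, g}. A clique must lie in a single bag of any decomposition, so no decomposition can have width below 4. Therefore the treewidth is 4.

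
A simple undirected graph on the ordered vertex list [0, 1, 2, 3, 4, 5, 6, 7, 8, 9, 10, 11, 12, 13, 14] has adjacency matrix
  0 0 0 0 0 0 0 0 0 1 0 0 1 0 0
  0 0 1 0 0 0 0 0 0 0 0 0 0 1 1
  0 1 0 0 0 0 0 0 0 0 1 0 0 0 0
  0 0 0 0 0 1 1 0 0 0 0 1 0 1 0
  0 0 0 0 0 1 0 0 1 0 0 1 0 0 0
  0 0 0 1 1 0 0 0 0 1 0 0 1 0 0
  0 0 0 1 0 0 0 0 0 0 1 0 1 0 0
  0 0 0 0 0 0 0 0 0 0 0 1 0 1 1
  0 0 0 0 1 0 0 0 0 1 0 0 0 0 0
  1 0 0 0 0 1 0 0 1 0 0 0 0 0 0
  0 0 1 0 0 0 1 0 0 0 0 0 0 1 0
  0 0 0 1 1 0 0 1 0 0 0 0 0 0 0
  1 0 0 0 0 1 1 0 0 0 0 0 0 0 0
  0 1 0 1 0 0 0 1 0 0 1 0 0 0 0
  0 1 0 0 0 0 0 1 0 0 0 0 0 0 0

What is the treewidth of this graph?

A width-3 tree decomposition is:
Bags: B1 = {1, 2, 7, 14}  B2 = {1, 2, 7, 13}  B3 = {2, 7, 10, 13}  B4 = {7, 10, 11, 13}  B5 = {3, 10, 11, 13}  B6 = {3, 6, 10, 11}  B7 = {3, 4, 6, 11}  B8 = {3, 4, 5, 6}  B9 = {4, 5, 6, 12}  B10 = {4, 5, 8, 12}  B11 = {5, 8, 9, 12}  B12 = {0, 8, 9, 12}
Tree: B1–B2, B2–B3, B3–B4, B4–B5, B5–B6, B6–B7, B7–B8, B8–B9, B9–B10, B10–B11, B11–B12
Every bag has size at most 4, so the width is 4 − 1 = 3 and tw(G) ≤ 3. For the lower bound: the 4 vertex sets {1,2,14}, {7}, {13}, {3,6,10,11} are disjoint, each induces a connected subgraph, and every pair is joined by at least one edge of G. Contracting each set to a single vertex therefore yields K_{4} as a minor, and since treewidth is minor-monotone, tw(G) ≥ tw(K_{4}) = 3. The upper and lower bounds meet at 3, so that is the treewidth.

3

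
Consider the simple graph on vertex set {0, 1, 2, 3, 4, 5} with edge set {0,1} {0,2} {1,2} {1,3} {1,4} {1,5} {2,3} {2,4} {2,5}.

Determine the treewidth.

2

A width-2 tree decomposition is:
Bags: B1 = {1, 2, 3}  B2 = {1, 2, 4}  B3 = {1, 2, 5}  B4 = {0, 1, 2}
Tree: B1–B2, B2–B3, B1–B4
Each bag holds 3 vertices, so the decomposition has width 2, which upper-bounds the treewidth. For the lower bound, the 3 vertices {0, 1, 2} are pairwise adjacent, and any tree decomposition puts a clique entirely inside one bag — forcing width ≥ 2. Hence tw(G) = 2 exactly.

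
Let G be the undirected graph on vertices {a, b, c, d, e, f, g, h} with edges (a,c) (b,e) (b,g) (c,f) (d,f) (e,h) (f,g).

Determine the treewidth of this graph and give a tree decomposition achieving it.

Treewidth 1.
One such decomposition:
Bags: B1 = {c, f}  B2 = {d, f}  B3 = {a, c}  B4 = {f, g}  B5 = {b, g}  B6 = {b, e}  B7 = {e, h}
Tree: B1–B2, B1–B3, B1–B4, B4–B5, B5–B6, B6–B7

Each bag holds 2 vertices, so the decomposition has width 1, which upper-bounds the treewidth. G has an edge, so its treewidth is at least 1. Therefore the treewidth is 1.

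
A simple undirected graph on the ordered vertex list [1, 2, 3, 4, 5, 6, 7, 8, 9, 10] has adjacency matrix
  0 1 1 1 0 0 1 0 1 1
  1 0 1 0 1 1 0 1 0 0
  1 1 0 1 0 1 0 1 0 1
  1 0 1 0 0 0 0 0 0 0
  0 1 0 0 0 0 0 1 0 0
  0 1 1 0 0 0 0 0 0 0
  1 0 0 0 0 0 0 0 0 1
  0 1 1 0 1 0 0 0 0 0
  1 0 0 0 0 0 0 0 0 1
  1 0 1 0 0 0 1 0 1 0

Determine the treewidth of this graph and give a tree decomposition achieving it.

Treewidth 2.
Bags: B1 = {1, 3, 10}  B2 = {1, 2, 3}  B3 = {2, 3, 8}  B4 = {1, 9, 10}  B5 = {1, 3, 4}  B6 = {1, 7, 10}  B7 = {2, 3, 6}  B8 = {2, 5, 8}
Tree: B1–B2, B2–B3, B1–B4, B2–B5, B1–B6, B3–B7, B3–B8

Every bag has size at most 3, so the width is 3 − 1 = 2 and tw(G) ≤ 2. For the lower bound, the 3 vertices {2, 3, 8} are pairwise adjacent, and any tree decomposition puts a clique entirely inside one bag — forcing width ≥ 2. Combining the bounds, tw(G) = 2.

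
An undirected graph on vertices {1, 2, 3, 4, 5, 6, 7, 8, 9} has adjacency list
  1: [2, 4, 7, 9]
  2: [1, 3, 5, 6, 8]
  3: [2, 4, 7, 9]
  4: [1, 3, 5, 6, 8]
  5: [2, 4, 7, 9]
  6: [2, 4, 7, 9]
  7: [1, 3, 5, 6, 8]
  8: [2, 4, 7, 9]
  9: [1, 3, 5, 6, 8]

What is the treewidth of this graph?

4

A width-4 tree decomposition is:
Bags: B1 = {2, 4, 7, 8, 9}  B2 = {2, 4, 6, 7, 9}  B3 = {2, 3, 4, 7, 9}  B4 = {1, 2, 4, 7, 9}  B5 = {2, 4, 5, 7, 9}
Tree: B1–B2, B2–B3, B3–B4, B4–B5
The largest bag has 5 vertices, giving width 4; this decomposition certifies tw(G) ≤ 4. For the lower bound: the 5 vertex sets {4,8}, {6,7}, {2,3}, {9}, {1} are disjoint, each induces a connected subgraph, and every pair is joined by at least one edge of G. Contracting each set to a single vertex therefore yields K_{5} as a minor, and since treewidth is minor-monotone, tw(G) ≥ tw(K_{5}) = 4. Therefore the treewidth is 4.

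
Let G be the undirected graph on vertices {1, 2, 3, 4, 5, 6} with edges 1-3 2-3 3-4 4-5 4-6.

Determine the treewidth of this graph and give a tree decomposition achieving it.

Treewidth 1.
One optimal decomposition is:
Bags: B1 = {3, 4}  B2 = {1, 3}  B3 = {2, 3}  B4 = {4, 5}  B5 = {4, 6}
Tree: B1–B2, B1–B3, B1–B4, B1–B5

The largest bag has 2 vertices, giving width 1; this decomposition certifies tw(G) ≤ 1. Since G has at least one edge (e.g. 3–4), it is not an edgeless graph, so tw(G) ≥ 1. Combining the bounds, tw(G) = 1.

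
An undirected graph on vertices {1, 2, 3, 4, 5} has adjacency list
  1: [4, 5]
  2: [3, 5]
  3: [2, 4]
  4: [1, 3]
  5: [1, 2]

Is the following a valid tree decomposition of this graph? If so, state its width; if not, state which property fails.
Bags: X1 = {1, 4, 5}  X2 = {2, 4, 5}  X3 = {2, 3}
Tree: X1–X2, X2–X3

No — edge (4,3) lies in no bag.

A tree decomposition must satisfy three properties: every vertex lies in some bag; for every edge, both endpoints lie together in some bag; and for every vertex, the bags containing it form a connected subtree. Here edge (4,3) lies in no bag, so the decomposition is invalid.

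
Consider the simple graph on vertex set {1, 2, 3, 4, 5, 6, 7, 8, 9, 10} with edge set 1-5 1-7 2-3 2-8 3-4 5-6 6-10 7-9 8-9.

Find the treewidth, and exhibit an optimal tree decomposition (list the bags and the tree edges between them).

The largest bag has 2 vertices, giving width 1; this decomposition certifies tw(G) ≤ 1. G has an edge, so its treewidth is at least 1. Hence tw(G) = 1 exactly.

Treewidth 1.
Bags: B1 = {6, 10}  B2 = {5, 6}  B3 = {1, 5}  B4 = {1, 7}  B5 = {7, 9}  B6 = {8, 9}  B7 = {2, 8}  B8 = {2, 3}  B9 = {3, 4}
Tree: B1–B2, B2–B3, B3–B4, B4–B5, B5–B6, B6–B7, B7–B8, B8–B9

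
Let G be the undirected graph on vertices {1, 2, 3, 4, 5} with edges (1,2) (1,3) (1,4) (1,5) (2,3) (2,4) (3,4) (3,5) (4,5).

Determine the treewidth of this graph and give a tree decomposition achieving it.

Each bag holds 4 vertices, so the decomposition has width 3, which upper-bounds the treewidth. On the other hand G contains the 4-clique {1, 2, 3, 4}. A clique must lie in a single bag of any decomposition, so no decomposition can have width below 3. Hence tw(G) = 3 exactly.

Treewidth 3.
Bags: B1 = {1, 3, 4, 5}  B2 = {1, 2, 3, 4}
Tree: B1–B2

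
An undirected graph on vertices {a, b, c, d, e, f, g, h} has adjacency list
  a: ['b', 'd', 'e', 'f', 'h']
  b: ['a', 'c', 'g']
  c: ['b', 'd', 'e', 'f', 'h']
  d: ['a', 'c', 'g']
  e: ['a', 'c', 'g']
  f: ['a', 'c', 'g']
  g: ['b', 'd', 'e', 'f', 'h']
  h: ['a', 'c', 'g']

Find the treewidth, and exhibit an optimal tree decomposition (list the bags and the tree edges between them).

Treewidth 3.
Bags: B1 = {a, b, c, g}  B2 = {a, c, d, g}  B3 = {a, c, e, g}  B4 = {a, c, g, h}  B5 = {a, c, f, g}
Tree: B1–B2, B2–B3, B3–B4, B4–B5

Every bag has size at most 4, so the width is 4 − 1 = 3 and tw(G) ≤ 3. For the lower bound: the 4 vertex sets {a,b}, {d,g}, {c}, {e} are disjoint, each induces a connected subgraph, and every pair is joined by at least one edge of G. Contracting each set to a single vertex therefore yields K_{4} as a minor, and since treewidth is minor-monotone, tw(G) ≥ tw(K_{4}) = 3. Hence tw(G) = 3 exactly.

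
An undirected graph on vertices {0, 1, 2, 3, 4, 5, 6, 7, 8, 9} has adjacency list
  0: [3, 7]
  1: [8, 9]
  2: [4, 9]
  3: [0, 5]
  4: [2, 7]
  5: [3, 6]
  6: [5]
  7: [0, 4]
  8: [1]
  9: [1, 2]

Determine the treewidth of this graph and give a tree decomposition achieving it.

Every bag has size at most 2, so the width is 2 − 1 = 1 and tw(G) ≤ 1. Since G has at least one edge (e.g. 8–1), it is not an edgeless graph, so tw(G) ≥ 1. Hence tw(G) = 1 exactly.

Treewidth 1.
One such decomposition:
Bags: B1 = {1, 8}  B2 = {1, 9}  B3 = {2, 9}  B4 = {2, 4}  B5 = {4, 7}  B6 = {0, 7}  B7 = {0, 3}  B8 = {3, 5}  B9 = {5, 6}
Tree: B1–B2, B2–B3, B3–B4, B4–B5, B5–B6, B6–B7, B7–B8, B8–B9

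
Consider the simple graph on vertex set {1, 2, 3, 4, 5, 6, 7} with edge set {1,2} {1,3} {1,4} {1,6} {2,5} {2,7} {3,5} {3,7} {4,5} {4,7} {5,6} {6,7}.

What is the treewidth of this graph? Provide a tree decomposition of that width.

The largest bag has 4 vertices, giving width 3; this decomposition certifies tw(G) ≤ 3. For the lower bound: the 4 vertex sets {1,2}, {6,7}, {5}, {3} are disjoint, each induces a connected subgraph, and every pair is joined by at least one edge of G. Contracting each set to a single vertex therefore yields K_{4} as a minor, and since treewidth is minor-monotone, tw(G) ≥ tw(K_{4}) = 3. Combining the bounds, tw(G) = 3.

Treewidth 3.
One such decomposition:
Bags: B1 = {1, 2, 5, 7}  B2 = {1, 5, 6, 7}  B3 = {1, 3, 5, 7}  B4 = {1, 4, 5, 7}
Tree: B1–B2, B2–B3, B3–B4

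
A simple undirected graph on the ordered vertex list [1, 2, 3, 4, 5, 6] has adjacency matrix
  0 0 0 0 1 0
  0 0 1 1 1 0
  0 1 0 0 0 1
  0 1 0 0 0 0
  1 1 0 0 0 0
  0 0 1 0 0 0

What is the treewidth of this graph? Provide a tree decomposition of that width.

Treewidth 1.
One such decomposition:
Bags: B1 = {2, 4}  B2 = {2, 5}  B3 = {1, 5}  B4 = {2, 3}  B5 = {3, 6}
Tree: B1–B2, B2–B3, B1–B4, B4–B5

Each bag holds 2 vertices, so the decomposition has width 1, which upper-bounds the treewidth. Since G has at least one edge (e.g. 2–4), it is not an edgeless graph, so tw(G) ≥ 1. Hence tw(G) = 1 exactly.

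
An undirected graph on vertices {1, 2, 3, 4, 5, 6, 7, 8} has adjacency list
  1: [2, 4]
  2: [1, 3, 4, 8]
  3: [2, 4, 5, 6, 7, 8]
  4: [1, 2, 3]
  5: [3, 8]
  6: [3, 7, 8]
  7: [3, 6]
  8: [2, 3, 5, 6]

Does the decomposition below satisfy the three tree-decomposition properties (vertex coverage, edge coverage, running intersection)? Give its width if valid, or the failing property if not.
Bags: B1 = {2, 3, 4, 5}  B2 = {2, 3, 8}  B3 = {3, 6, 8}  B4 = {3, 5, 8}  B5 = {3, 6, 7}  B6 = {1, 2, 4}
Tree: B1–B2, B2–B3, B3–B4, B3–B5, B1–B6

A tree decomposition must satisfy three properties: every vertex lies in some bag; for every edge, both endpoints lie together in some bag; and for every vertex, the bags containing it form a connected subtree. Here bags containing vertex 5 are not connected in the tree, so the decomposition is invalid.

No — bags containing vertex 5 are not connected in the tree.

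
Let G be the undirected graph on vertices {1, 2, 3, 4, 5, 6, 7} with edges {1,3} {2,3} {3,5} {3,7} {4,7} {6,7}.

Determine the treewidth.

A width-1 tree decomposition is:
Bags: B1 = {3, 7}  B2 = {3, 5}  B3 = {4, 7}  B4 = {6, 7}  B5 = {1, 3}  B6 = {2, 3}
Tree: B1–B2, B1–B3, B3–B4, B2–B5, B5–B6
Each bag holds 2 vertices, so the decomposition has width 1, which upper-bounds the treewidth. Any graph with an edge has treewidth ≥ 1, and G has the edge 7–3. Combining the bounds, tw(G) = 1.

1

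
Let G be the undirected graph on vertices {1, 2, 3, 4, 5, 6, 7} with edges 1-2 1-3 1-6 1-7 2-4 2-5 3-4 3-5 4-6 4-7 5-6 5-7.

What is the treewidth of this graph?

3

A width-3 tree decomposition is:
Bags: B1 = {1, 4, 5, 7}  B2 = {1, 2, 4, 5}  B3 = {1, 4, 5, 6}  B4 = {1, 3, 4, 5}
Tree: B1–B2, B2–B3, B3–B4
The largest bag has 4 vertices, giving width 3; this decomposition certifies tw(G) ≤ 3. For the lower bound: the 4 vertex sets {1,7}, {2,4}, {5}, {6} are disjoint, each induces a connected subgraph, and every pair is joined by at least one edge of G. Contracting each set to a single vertex therefore yields K_{4} as a minor, and since treewidth is minor-monotone, tw(G) ≥ tw(K_{4}) = 3. Therefore the treewidth is 3.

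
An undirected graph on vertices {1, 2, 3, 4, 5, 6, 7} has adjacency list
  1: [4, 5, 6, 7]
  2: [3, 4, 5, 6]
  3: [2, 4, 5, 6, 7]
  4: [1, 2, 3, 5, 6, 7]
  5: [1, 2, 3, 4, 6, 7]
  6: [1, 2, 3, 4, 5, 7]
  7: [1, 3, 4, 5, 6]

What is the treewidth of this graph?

4

A width-4 tree decomposition is:
Bags: B1 = {1, 4, 5, 6, 7}  B2 = {3, 4, 5, 6, 7}  B3 = {2, 3, 4, 5, 6}
Tree: B1–B2, B2–B3
The largest bag has 5 vertices, giving width 4; this decomposition certifies tw(G) ≤ 4. For the lower bound, the 5 vertices {1, 4, 5, 6, 7} are pairwise adjacent, and any tree decomposition puts a clique entirely inside one bag — forcing width ≥ 4. Hence tw(G) = 4 exactly.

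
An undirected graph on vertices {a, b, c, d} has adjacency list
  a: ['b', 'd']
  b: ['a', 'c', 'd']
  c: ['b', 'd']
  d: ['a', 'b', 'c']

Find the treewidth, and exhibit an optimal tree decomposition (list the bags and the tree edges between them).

The largest bag has 3 vertices, giving width 2; this decomposition certifies tw(G) ≤ 2. Conversely, {b, c, d} is a clique of size 3, and the vertices of any clique must share a bag in every tree decomposition; so some bag has ≥ 3 vertices and tw(G) ≥ 2. The upper and lower bounds meet at 2, so that is the treewidth.

Treewidth 2.
One such decomposition:
Bags: B1 = {b, c, d}  B2 = {a, b, d}
Tree: B1–B2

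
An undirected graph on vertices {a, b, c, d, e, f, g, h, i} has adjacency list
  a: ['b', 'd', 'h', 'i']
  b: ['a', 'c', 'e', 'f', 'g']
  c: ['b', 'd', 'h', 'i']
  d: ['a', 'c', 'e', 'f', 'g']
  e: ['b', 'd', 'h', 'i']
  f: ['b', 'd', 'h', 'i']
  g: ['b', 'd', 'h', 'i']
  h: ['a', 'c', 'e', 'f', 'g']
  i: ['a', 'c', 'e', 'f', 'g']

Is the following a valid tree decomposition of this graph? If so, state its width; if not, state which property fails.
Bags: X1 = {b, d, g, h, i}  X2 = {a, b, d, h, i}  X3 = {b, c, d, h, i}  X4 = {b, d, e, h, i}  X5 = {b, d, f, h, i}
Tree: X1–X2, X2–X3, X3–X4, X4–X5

Yes; width 4.

Every vertex of G appears in some bag (union = {a, b, c, d, e, f, g, h, i}); every edge is covered by a bag; and for each vertex v the set of bags containing v is connected in the bag tree. The decomposition is therefore valid. The largest bag has 5 vertices, so the width is 4.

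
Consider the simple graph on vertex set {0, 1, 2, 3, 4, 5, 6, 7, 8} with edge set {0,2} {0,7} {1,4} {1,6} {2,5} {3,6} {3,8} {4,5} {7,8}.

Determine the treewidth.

2

A width-2 tree decomposition is:
Bags: B1 = {1, 3, 6}  B2 = {1, 3, 4}  B3 = {3, 4, 5}  B4 = {2, 3, 5}  B5 = {0, 2, 3}  B6 = {0, 3, 7}  B7 = {3, 7, 8}
Tree: B1–B2, B2–B3, B3–B4, B4–B5, B5–B6, B6–B7
The largest bag has 3 vertices, giving width 2; this decomposition certifies tw(G) ≤ 2. For the lower bound, G contains the cycle 3–6–1–4–5–2–0–7–8–3, so G is not a forest; only forests have treewidth ≤ 1, hence tw(G) ≥ 2. The upper and lower bounds meet at 2, so that is the treewidth.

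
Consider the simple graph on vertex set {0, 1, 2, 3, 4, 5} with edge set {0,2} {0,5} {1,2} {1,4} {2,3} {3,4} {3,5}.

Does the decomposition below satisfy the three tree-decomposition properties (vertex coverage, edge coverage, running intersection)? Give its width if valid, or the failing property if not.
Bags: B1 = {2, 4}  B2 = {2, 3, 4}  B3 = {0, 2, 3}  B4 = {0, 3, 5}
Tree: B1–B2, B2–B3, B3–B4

No — vertex 1 appears in no bag.

A tree decomposition must satisfy three properties: every vertex lies in some bag; for every edge, both endpoints lie together in some bag; and for every vertex, the bags containing it form a connected subtree. Here vertex 1 appears in no bag, so the decomposition is invalid.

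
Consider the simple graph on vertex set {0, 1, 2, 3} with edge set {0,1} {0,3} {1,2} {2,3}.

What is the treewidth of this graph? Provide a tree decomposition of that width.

Every bag has size at most 3, so the width is 3 − 1 = 2 and tw(G) ≤ 2. For the lower bound, G contains the cycle 1–2–3–0–1, so G is not a forest; only forests have treewidth ≤ 1, hence tw(G) ≥ 2. Combining the bounds, tw(G) = 2.

Treewidth 2.
One such decomposition:
Bags: B1 = {1, 2, 3}  B2 = {0, 1, 3}
Tree: B1–B2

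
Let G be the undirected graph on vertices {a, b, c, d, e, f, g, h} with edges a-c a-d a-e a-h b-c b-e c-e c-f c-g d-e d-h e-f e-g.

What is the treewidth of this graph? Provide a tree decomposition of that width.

Treewidth 2.
Bags: B1 = {c, e, f}  B2 = {b, c, e}  B3 = {a, c, e}  B4 = {a, d, e}  B5 = {c, e, g}  B6 = {a, d, h}
Tree: B1–B2, B1–B3, B3–B4, B2–B5, B4–B6

Every bag has size at most 3, so the width is 3 − 1 = 2 and tw(G) ≤ 2. For the lower bound, the 3 vertices {a, d, e} are pairwise adjacent, and any tree decomposition puts a clique entirely inside one bag — forcing width ≥ 2. Therefore the treewidth is 2.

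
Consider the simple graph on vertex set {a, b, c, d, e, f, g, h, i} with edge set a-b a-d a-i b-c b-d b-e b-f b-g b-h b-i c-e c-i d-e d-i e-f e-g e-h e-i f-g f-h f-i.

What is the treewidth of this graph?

A width-3 tree decomposition is:
Bags: B1 = {b, e, f, i}  B2 = {b, d, e, i}  B3 = {b, c, e, i}  B4 = {b, e, f, h}  B5 = {a, b, d, i}  B6 = {b, e, f, g}
Tree: B1–B2, B2–B3, B1–B4, B2–B5, B4–B6
Each bag holds 4 vertices, so the decomposition has width 3, which upper-bounds the treewidth. Conversely, {b, d, e, i} is a clique of size 4, and the vertices of any clique must share a bag in every tree decomposition; so some bag has ≥ 4 vertices and tw(G) ≥ 3. The upper and lower bounds meet at 3, so that is the treewidth.

3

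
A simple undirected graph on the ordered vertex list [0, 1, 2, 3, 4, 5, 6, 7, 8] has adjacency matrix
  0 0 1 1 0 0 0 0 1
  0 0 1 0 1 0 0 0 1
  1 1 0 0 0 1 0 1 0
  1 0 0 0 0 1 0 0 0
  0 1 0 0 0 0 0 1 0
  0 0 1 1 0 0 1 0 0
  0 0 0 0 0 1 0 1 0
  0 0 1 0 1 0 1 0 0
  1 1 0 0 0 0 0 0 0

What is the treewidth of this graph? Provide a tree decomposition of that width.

The largest bag has 4 vertices, giving width 3; this decomposition certifies tw(G) ≤ 3. For the lower bound: the 4 vertex sets {1,4,8}, {0}, {2}, {3,5,6,7} are disjoint, each induces a connected subgraph, and every pair is joined by at least one edge of G. Contracting each set to a single vertex therefore yields K_{4} as a minor, and since treewidth is minor-monotone, tw(G) ≥ tw(K_{4}) = 3. Therefore the treewidth is 3.

Treewidth 3.
One optimal decomposition is:
Bags: B1 = {0, 1, 4, 8}  B2 = {0, 1, 2, 4}  B3 = {0, 2, 4, 7}  B4 = {0, 2, 3, 7}  B5 = {2, 3, 5, 7}  B6 = {3, 5, 6, 7}
Tree: B1–B2, B2–B3, B3–B4, B4–B5, B5–B6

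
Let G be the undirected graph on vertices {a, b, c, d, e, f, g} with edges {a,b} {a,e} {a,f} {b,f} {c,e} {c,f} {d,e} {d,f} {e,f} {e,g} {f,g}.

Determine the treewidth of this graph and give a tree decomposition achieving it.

Treewidth 2.
One optimal decomposition is:
Bags: B1 = {a, e, f}  B2 = {a, b, f}  B3 = {d, e, f}  B4 = {e, f, g}  B5 = {c, e, f}
Tree: B1–B2, B1–B3, B3–B4, B4–B5

Each bag holds 3 vertices, so the decomposition has width 2, which upper-bounds the treewidth. On the other hand G contains the 3-clique {d, e, f}. A clique must lie in a single bag of any decomposition, so no decomposition can have width below 2. Combining the bounds, tw(G) = 2.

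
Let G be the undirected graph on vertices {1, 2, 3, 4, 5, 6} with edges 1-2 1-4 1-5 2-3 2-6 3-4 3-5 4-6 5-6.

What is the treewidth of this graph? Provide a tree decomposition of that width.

Every bag has size at most 4, so the width is 4 − 1 = 3 and tw(G) ≤ 3. For the lower bound: the 4 vertex sets {2,6}, {3,4}, {5}, {1} are disjoint, each induces a connected subgraph, and every pair is joined by at least one edge of G. Contracting each set to a single vertex therefore yields K_{4} as a minor, and since treewidth is minor-monotone, tw(G) ≥ tw(K_{4}) = 3. Combining the bounds, tw(G) = 3.

Treewidth 3.
One such decomposition:
Bags: B1 = {2, 4, 5, 6}  B2 = {2, 3, 4, 5}  B3 = {1, 2, 4, 5}
Tree: B1–B2, B2–B3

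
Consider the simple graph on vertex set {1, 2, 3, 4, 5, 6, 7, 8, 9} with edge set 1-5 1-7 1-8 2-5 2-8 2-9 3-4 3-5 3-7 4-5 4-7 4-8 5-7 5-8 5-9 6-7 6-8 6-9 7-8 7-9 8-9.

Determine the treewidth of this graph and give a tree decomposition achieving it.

Treewidth 3.
One optimal decomposition is:
Bags: B1 = {2, 5, 8, 9}  B2 = {5, 7, 8, 9}  B3 = {6, 7, 8, 9}  B4 = {4, 5, 7, 8}  B5 = {1, 5, 7, 8}  B6 = {3, 4, 5, 7}
Tree: B1–B2, B2–B3, B2–B4, B4–B5, B4–B6

The largest bag has 4 vertices, giving width 3; this decomposition certifies tw(G) ≤ 3. Conversely, {2, 5, 8, 9} is a clique of size 4, and the vertices of any clique must share a bag in every tree decomposition; so some bag has ≥ 4 vertices and tw(G) ≥ 3. Hence tw(G) = 3 exactly.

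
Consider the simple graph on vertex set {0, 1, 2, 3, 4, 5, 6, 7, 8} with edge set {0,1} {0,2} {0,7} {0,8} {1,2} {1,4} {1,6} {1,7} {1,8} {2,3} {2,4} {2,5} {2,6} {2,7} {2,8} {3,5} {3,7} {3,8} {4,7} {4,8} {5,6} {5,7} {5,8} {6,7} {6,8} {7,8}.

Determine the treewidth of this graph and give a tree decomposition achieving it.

The largest bag has 5 vertices, giving width 4; this decomposition certifies tw(G) ≤ 4. For the lower bound, the 5 vertices {0, 1, 2, 7, 8} are pairwise adjacent, and any tree decomposition puts a clique entirely inside one bag — forcing width ≥ 4. Therefore the treewidth is 4.

Treewidth 4.
One such decomposition:
Bags: B1 = {1, 2, 6, 7, 8}  B2 = {0, 1, 2, 7, 8}  B3 = {1, 2, 4, 7, 8}  B4 = {2, 5, 6, 7, 8}  B5 = {2, 3, 5, 7, 8}
Tree: B1–B2, B2–B3, B1–B4, B4–B5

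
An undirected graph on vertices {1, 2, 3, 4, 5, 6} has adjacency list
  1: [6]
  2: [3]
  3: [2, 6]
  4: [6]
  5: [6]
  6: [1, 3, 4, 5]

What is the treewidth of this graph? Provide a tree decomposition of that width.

Treewidth 1.
Bags: B1 = {4, 6}  B2 = {5, 6}  B3 = {1, 6}  B4 = {3, 6}  B5 = {2, 3}
Tree: B1–B2, B2–B3, B3–B4, B4–B5

The largest bag has 2 vertices, giving width 1; this decomposition certifies tw(G) ≤ 1. G has an edge, so its treewidth is at least 1. Hence tw(G) = 1 exactly.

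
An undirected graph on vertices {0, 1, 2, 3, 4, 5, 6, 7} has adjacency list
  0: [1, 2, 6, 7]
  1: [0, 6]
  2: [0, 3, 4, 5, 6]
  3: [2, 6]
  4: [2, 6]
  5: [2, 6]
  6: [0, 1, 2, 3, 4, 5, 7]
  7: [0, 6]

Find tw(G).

A width-2 tree decomposition is:
Bags: B1 = {2, 5, 6}  B2 = {0, 2, 6}  B3 = {2, 3, 6}  B4 = {0, 1, 6}  B5 = {2, 4, 6}  B6 = {0, 6, 7}
Tree: B1–B2, B2–B3, B2–B4, B1–B5, B4–B6
Each bag holds 3 vertices, so the decomposition has width 2, which upper-bounds the treewidth. On the other hand G contains the 3-clique {0, 1, 6}. A clique must lie in a single bag of any decomposition, so no decomposition can have width below 2. Combining the bounds, tw(G) = 2.

2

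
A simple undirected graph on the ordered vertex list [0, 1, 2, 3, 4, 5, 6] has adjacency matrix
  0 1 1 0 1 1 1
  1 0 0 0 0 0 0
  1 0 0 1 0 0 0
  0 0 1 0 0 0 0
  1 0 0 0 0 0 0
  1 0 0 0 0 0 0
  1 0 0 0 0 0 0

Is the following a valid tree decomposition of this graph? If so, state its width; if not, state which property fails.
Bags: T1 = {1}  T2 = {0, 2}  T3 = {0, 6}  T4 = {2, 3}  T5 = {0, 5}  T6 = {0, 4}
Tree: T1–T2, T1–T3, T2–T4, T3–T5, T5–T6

A tree decomposition must satisfy three properties: every vertex lies in some bag; for every edge, both endpoints lie together in some bag; and for every vertex, the bags containing it form a connected subtree. Here edge (0,1) lies in no bag, so the decomposition is invalid.

No — edge (0,1) lies in no bag.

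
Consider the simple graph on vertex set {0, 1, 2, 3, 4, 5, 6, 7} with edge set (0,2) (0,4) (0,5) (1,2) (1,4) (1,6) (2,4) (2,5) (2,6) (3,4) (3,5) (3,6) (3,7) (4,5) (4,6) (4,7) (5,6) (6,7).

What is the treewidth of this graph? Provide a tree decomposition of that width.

Treewidth 3.
Bags: B1 = {2, 4, 5, 6}  B2 = {1, 2, 4, 6}  B3 = {3, 4, 5, 6}  B4 = {0, 2, 4, 5}  B5 = {3, 4, 6, 7}
Tree: B1–B2, B1–B3, B1–B4, B3–B5

Each bag holds 4 vertices, so the decomposition has width 3, which upper-bounds the treewidth. For the lower bound, the 4 vertices {0, 2, 4, 5} are pairwise adjacent, and any tree decomposition puts a clique entirely inside one bag — forcing width ≥ 3. Therefore the treewidth is 3.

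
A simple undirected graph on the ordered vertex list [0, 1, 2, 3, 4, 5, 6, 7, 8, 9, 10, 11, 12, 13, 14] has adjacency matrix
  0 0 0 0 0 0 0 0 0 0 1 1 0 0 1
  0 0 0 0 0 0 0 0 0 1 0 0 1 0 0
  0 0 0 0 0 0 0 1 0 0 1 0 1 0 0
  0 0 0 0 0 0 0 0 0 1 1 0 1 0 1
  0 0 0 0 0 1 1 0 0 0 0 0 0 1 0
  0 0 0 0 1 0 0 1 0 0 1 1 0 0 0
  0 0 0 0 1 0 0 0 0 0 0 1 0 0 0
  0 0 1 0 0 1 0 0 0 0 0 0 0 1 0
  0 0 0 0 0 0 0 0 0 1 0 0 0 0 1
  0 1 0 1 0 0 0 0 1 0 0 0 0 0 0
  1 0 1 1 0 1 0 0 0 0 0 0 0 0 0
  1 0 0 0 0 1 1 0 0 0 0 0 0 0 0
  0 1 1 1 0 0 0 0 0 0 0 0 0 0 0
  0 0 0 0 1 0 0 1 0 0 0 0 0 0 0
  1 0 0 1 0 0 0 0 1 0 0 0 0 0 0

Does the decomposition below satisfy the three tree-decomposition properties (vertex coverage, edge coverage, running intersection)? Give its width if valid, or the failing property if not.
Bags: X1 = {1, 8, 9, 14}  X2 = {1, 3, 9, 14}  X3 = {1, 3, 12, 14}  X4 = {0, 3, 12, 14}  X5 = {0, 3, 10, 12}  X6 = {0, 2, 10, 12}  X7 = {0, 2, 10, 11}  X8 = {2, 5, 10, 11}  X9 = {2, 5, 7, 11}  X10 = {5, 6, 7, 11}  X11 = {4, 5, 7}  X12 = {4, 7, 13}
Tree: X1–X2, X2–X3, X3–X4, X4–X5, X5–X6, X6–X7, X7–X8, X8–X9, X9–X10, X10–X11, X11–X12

A tree decomposition must satisfy three properties: every vertex lies in some bag; for every edge, both endpoints lie together in some bag; and for every vertex, the bags containing it form a connected subtree. Here edge (6,4) lies in no bag, so the decomposition is invalid.

No — edge (6,4) lies in no bag.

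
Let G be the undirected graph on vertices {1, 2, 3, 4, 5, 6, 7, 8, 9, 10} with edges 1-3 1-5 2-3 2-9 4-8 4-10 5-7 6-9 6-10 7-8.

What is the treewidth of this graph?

A width-2 tree decomposition is:
Bags: B1 = {4, 8, 10}  B2 = {7, 8, 10}  B3 = {5, 7, 10}  B4 = {1, 5, 10}  B5 = {1, 3, 10}  B6 = {2, 3, 10}  B7 = {2, 9, 10}  B8 = {6, 9, 10}
Tree: B1–B2, B2–B3, B3–B4, B4–B5, B5–B6, B6–B7, B7–B8
The largest bag has 3 vertices, giving width 2; this decomposition certifies tw(G) ≤ 2. For the lower bound, G contains the cycle 10–4–8–7–5–1–3–2–9–6–10, so G is not a forest; only forests have treewidth ≤ 1, hence tw(G) ≥ 2. Combining the bounds, tw(G) = 2.

2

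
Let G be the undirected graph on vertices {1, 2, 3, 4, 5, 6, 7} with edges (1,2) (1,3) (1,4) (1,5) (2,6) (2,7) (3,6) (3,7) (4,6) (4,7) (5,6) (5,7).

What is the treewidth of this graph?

A width-3 tree decomposition is:
Bags: B1 = {1, 3, 6, 7}  B2 = {1, 4, 6, 7}  B3 = {1, 2, 6, 7}  B4 = {1, 5, 6, 7}
Tree: B1–B2, B2–B3, B3–B4
Every bag has size at most 4, so the width is 4 − 1 = 3 and tw(G) ≤ 3. For the lower bound: the 4 vertex sets {3,7}, {4,6}, {1}, {2} are disjoint, each induces a connected subgraph, and every pair is joined by at least one edge of G. Contracting each set to a single vertex therefore yields K_{4} as a minor, and since treewidth is minor-monotone, tw(G) ≥ tw(K_{4}) = 3. Hence tw(G) = 3 exactly.

3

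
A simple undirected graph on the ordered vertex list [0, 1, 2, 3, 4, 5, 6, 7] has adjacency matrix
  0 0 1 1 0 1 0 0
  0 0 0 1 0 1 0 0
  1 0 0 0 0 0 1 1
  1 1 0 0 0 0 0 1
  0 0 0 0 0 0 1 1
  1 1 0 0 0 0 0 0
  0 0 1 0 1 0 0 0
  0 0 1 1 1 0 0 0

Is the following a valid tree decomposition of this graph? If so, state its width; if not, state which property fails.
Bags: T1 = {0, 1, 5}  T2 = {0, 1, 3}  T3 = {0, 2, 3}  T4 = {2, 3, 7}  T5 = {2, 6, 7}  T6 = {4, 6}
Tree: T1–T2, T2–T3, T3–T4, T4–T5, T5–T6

A tree decomposition must satisfy three properties: every vertex lies in some bag; for every edge, both endpoints lie together in some bag; and for every vertex, the bags containing it form a connected subtree. Here edge (7,4) lies in no bag, so the decomposition is invalid.

No — edge (7,4) lies in no bag.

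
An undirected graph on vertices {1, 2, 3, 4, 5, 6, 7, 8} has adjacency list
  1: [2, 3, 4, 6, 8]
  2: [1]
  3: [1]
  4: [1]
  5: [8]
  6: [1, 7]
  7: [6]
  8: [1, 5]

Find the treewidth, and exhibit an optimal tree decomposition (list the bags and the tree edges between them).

Each bag holds 2 vertices, so the decomposition has width 1, which upper-bounds the treewidth. G has an edge, so its treewidth is at least 1. Combining the bounds, tw(G) = 1.

Treewidth 1.
Bags: B1 = {1, 6}  B2 = {1, 4}  B3 = {1, 3}  B4 = {1, 8}  B5 = {1, 2}  B6 = {6, 7}  B7 = {5, 8}
Tree: B1–B2, B2–B3, B2–B4, B3–B5, B1–B6, B4–B7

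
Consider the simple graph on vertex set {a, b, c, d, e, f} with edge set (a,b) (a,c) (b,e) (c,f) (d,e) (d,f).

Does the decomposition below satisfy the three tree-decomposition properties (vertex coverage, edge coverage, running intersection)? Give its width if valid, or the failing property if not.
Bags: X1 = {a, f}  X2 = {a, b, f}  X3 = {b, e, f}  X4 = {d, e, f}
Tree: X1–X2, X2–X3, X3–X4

A tree decomposition must satisfy three properties: every vertex lies in some bag; for every edge, both endpoints lie together in some bag; and for every vertex, the bags containing it form a connected subtree. Here vertex c appears in no bag, so the decomposition is invalid.

No — vertex c appears in no bag.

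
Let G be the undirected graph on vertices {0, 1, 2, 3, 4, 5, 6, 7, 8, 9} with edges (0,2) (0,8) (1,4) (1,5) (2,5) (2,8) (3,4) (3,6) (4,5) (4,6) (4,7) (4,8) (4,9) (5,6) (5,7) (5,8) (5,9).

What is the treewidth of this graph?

A width-2 tree decomposition is:
Bags: B1 = {4, 5, 6}  B2 = {4, 5, 8}  B3 = {1, 4, 5}  B4 = {2, 5, 8}  B5 = {3, 4, 6}  B6 = {0, 2, 8}  B7 = {4, 5, 9}  B8 = {4, 5, 7}
Tree: B1–B2, B1–B3, B2–B4, B1–B5, B4–B6, B3–B7, B3–B8
Each bag holds 3 vertices, so the decomposition has width 2, which upper-bounds the treewidth. Conversely, {0, 2, 8} is a clique of size 3, and the vertices of any clique must share a bag in every tree decomposition; so some bag has ≥ 3 vertices and tw(G) ≥ 2. The upper and lower bounds meet at 2, so that is the treewidth.

2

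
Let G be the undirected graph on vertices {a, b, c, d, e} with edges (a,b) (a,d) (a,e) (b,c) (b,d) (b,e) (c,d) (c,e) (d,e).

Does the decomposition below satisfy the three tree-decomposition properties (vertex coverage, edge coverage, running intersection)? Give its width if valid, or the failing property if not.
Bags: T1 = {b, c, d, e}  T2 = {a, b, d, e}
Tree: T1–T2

Checking the three conditions: (i) the bags cover all of {a, b, c, d, e}; (ii) for each edge, some bag contains both endpoints; (iii) the bags containing any fixed vertex form a subtree. All hold, so the decomposition is valid with width 4 − 1 = 3.

Yes; width 3.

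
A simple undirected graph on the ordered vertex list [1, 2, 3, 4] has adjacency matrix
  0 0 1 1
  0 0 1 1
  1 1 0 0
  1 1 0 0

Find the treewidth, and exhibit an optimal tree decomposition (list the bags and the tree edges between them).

Every bag has size at most 3, so the width is 3 − 1 = 2 and tw(G) ≤ 2. Since 2–3–1–4–2 is a cycle in G, G is not acyclic. Forests are exactly the graphs of treewidth ≤ 1, so tw(G) ≥ 2. Hence tw(G) = 2 exactly.

Treewidth 2.
Bags: B1 = {1, 2, 3}  B2 = {1, 2, 4}
Tree: B1–B2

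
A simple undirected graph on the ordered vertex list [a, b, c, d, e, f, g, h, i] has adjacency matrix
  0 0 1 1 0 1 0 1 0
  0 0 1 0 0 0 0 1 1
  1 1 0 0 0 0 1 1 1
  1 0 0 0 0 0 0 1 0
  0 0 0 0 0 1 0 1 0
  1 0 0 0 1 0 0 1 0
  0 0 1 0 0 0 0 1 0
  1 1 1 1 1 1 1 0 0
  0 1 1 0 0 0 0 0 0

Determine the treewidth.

2

A width-2 tree decomposition is:
Bags: B1 = {a, c, h}  B2 = {a, d, h}  B3 = {a, f, h}  B4 = {b, c, h}  B5 = {e, f, h}  B6 = {b, c, i}  B7 = {c, g, h}
Tree: B1–B2, B2–B3, B1–B4, B3–B5, B4–B6, B4–B7
Each bag holds 3 vertices, so the decomposition has width 2, which upper-bounds the treewidth. Conversely, {a, d, h} is a clique of size 3, and the vertices of any clique must share a bag in every tree decomposition; so some bag has ≥ 3 vertices and tw(G) ≥ 2. The upper and lower bounds meet at 2, so that is the treewidth.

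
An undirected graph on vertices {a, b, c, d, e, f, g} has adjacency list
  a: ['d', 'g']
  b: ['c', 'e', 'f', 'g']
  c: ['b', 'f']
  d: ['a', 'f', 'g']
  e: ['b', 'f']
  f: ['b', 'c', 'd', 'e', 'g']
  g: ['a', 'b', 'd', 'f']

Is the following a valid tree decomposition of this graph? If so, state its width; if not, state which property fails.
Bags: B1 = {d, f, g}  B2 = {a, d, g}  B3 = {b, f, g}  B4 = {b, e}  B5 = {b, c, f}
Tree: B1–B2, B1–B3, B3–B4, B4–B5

No — edge (f,e) lies in no bag.

A tree decomposition must satisfy three properties: every vertex lies in some bag; for every edge, both endpoints lie together in some bag; and for every vertex, the bags containing it form a connected subtree. Here edge (f,e) lies in no bag, so the decomposition is invalid.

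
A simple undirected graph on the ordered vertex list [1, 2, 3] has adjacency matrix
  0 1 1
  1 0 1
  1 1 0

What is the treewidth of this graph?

2

A width-2 tree decomposition is:
Bags: B1 = {1, 2, 3}
Tree: (single bag)
A single bag containing all 3 vertices is trivially a valid decomposition of width 2. On the other hand G contains the 3-clique {1, 2, 3}. A clique must lie in a single bag of any decomposition, so no decomposition can have width below 2. Hence tw(G) = 2 exactly.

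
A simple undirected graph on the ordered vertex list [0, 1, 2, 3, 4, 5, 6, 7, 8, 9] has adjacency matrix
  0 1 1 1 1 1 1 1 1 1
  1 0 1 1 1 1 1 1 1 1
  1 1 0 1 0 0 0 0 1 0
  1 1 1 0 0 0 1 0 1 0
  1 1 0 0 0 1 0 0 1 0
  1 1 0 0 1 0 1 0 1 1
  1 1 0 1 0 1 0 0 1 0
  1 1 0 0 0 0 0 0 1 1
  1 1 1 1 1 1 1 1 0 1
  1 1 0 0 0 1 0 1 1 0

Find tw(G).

4

A width-4 tree decomposition is:
Bags: B1 = {0, 1, 5, 6, 8}  B2 = {0, 1, 3, 6, 8}  B3 = {0, 1, 4, 5, 8}  B4 = {0, 1, 2, 3, 8}  B5 = {0, 1, 5, 8, 9}  B6 = {0, 1, 7, 8, 9}
Tree: B1–B2, B1–B3, B2–B4, B1–B5, B5–B6
The largest bag has 5 vertices, giving width 4; this decomposition certifies tw(G) ≤ 4. On the other hand G contains the 5-clique {0, 1, 2, 3, 8}. A clique must lie in a single bag of any decomposition, so no decomposition can have width below 4. Therefore the treewidth is 4.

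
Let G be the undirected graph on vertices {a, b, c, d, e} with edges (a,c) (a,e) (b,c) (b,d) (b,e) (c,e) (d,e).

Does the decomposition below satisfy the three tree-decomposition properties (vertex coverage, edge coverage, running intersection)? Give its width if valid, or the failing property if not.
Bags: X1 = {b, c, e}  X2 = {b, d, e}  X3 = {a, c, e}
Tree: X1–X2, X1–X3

Checking the three conditions: (i) the bags cover all of {a, b, c, d, e}; (ii) for each edge, some bag contains both endpoints; (iii) the bags containing any fixed vertex form a subtree. All hold, so the decomposition is valid with width 3 − 1 = 2.

Yes; width 2.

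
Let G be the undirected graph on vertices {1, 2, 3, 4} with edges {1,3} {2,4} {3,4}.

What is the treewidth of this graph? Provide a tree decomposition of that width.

Treewidth 1.
One such decomposition:
Bags: B1 = {2, 4}  B2 = {3, 4}  B3 = {1, 3}
Tree: B1–B2, B2–B3

The largest bag has 2 vertices, giving width 1; this decomposition certifies tw(G) ≤ 1. Since G has at least one edge (e.g. 4–2), it is not an edgeless graph, so tw(G) ≥ 1. Therefore the treewidth is 1.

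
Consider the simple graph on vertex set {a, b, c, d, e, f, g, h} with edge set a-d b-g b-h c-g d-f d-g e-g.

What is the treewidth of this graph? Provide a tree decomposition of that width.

Treewidth 1.
Bags: B1 = {d, f}  B2 = {d, g}  B3 = {e, g}  B4 = {b, g}  B5 = {b, h}  B6 = {a, d}  B7 = {c, g}
Tree: B1–B2, B2–B3, B3–B4, B4–B5, B2–B6, B3–B7

Every bag has size at most 2, so the width is 2 − 1 = 1 and tw(G) ≤ 1. Since G has at least one edge (e.g. d–f), it is not an edgeless graph, so tw(G) ≥ 1. Therefore the treewidth is 1.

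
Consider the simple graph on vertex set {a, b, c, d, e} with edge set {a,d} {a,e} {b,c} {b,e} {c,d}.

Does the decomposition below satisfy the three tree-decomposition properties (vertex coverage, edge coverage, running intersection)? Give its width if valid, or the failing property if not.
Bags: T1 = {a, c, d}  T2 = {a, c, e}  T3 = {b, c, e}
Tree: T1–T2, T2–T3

Checking the three conditions: (i) the bags cover all of {a, b, c, d, e}; (ii) for each edge, some bag contains both endpoints; (iii) the bags containing any fixed vertex form a subtree. All hold, so the decomposition is valid with width 3 − 1 = 2.

Yes; width 2.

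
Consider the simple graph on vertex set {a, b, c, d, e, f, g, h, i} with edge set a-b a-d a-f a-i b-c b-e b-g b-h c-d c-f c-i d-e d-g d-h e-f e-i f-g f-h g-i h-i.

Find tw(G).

4

A width-4 tree decomposition is:
Bags: B1 = {a, b, d, f, i}  B2 = {b, c, d, f, i}  B3 = {b, d, f, h, i}  B4 = {b, d, f, g, i}  B5 = {b, d, e, f, i}
Tree: B1–B2, B2–B3, B3–B4, B4–B5
The largest bag has 5 vertices, giving width 4; this decomposition certifies tw(G) ≤ 4. For the lower bound: the 5 vertex sets {a,b}, {c,d}, {h,i}, {f}, {g} are disjoint, each induces a connected subgraph, and every pair is joined by at least one edge of G. Contracting each set to a single vertex therefore yields K_{5} as a minor, and since treewidth is minor-monotone, tw(G) ≥ tw(K_{5}) = 4. The upper and lower bounds meet at 4, so that is the treewidth.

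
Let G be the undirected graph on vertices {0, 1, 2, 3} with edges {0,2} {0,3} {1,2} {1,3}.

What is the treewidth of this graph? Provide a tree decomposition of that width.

Treewidth 2.
Bags: B1 = {0, 1, 3}  B2 = {0, 1, 2}
Tree: B1–B2

Every bag has size at most 3, so the width is 3 − 1 = 2 and tw(G) ≤ 2. For the lower bound, G contains the cycle 1–3–0–2–1, so G is not a forest; only forests have treewidth ≤ 1, hence tw(G) ≥ 2. The upper and lower bounds meet at 2, so that is the treewidth.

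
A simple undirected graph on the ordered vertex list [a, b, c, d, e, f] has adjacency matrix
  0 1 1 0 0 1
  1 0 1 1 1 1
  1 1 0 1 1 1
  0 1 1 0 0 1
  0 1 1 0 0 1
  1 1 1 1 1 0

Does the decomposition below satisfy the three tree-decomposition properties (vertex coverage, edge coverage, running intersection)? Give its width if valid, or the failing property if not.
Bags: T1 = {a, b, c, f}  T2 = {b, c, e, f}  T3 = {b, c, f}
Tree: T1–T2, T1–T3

No — vertex d appears in no bag.

A tree decomposition must satisfy three properties: every vertex lies in some bag; for every edge, both endpoints lie together in some bag; and for every vertex, the bags containing it form a connected subtree. Here vertex d appears in no bag, so the decomposition is invalid.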